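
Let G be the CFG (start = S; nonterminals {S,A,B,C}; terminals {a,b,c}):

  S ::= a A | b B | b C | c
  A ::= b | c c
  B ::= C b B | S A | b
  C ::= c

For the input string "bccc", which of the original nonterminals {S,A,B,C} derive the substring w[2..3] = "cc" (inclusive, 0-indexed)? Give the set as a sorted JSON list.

CNF form of G:
  S -> T1 B | T1 C | T2 A | c
  A -> T0 T0 | b
  B -> C X3 | S A | b
  C -> c
  T0 -> c
  T1 -> b
  T2 -> a
  X3 -> T1 B

CYK table (by increasing span), restricted to cells inside w[2..3]:
  cell(2,2) c: {C,S,T0}  orig:{C,S}
  cell(3,3) c: {C,S,T0}  orig:{C,S}
  cell(2,3) cc: {A}

Original NTs in T[2,3] deriving "cc": ["A"]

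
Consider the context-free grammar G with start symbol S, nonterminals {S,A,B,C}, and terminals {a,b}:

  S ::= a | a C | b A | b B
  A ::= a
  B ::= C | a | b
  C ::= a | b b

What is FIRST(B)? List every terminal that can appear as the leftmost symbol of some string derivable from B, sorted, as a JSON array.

FIRST iteration:
round 1:
  A via A→a: +{a}
  B via B→a: +{a}
  B via B→b: +{b}
  C via C→a: +{a}
  C via C→b b: +{b}
  S via S→a: +{a}
  S via S→b A: +{b}
  FIRST(S)={a,b}  FIRST(A)={a}  FIRST(B)={a,b}  FIRST(C)={a,b}
round 2: done
  FIRST(S)={a,b}  FIRST(A)={a}  FIRST(B)={a,b}  FIRST(C)={a,b}

FIRST(B) = ["a", "b"]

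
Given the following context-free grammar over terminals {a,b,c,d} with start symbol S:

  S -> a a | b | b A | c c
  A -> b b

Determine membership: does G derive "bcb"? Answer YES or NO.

CNF form of G:
  S -> T0 A | T1 T1 | T2 T2 | b
  A -> T0 T0
  T0 -> b
  T1 -> a
  T2 -> c

CYK fill:
  [0..0]={S,T0}  "b"  orig:{S}
  [1..1]={T2}  "c"  orig:{}
  [2..2]={S,T0}  "b"  orig:{S}
  [0..1]=∅  "bc"
  [1..2]=∅  "cb"
  [0..2]=∅  "bcb"

S ∉ T[0,2] ⇒ NO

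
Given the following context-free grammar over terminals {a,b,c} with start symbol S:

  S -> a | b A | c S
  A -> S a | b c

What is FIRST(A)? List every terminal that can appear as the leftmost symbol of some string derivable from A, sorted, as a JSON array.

FIRST sets, iterate to fixpoint:
pass 1:
  A via A→b c: +{b}
  S via S→a: +{a}
  S via S→b A: +{b}
  S via S→c S: +{c}
  FIRST(S)={a,b,c}  FIRST(A)={b}
pass 2:
  A via A→S a: +{a,c}
  FIRST(S)={a,b,c}  FIRST(A)={a,b,c}
pass 3: (stable)
  FIRST(S)={a,b,c}  FIRST(A)={a,b,c}

FIRST(A) = ["a", "b", "c"]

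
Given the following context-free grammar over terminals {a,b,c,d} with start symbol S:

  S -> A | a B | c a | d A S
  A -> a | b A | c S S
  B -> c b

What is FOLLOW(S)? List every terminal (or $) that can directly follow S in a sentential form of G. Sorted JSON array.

Compute FIRST by fixpoint:
[1]
  A via A→a: +{a}
  A via A→b A: +{b}
  A via A→c S S: +{c}
  B via B→c b: +{c}
  S via S→A: +{a,b,c}
  S via S→d A S: +{d}
  S: {a,b,c,d}  A: {a,b,c}  B: {c}
[2] (stable)
  S: {a,b,c,d}  A: {a,b,c}  B: {c}

Compute FOLLOW by fixpoint:
FOLLOW(S) := {$}
round 1:
  A→c S S: FOLLOW(S) ⊇ FIRST(S) = {a,b,c,d}; new: +{a,b,c,d}
  S→A: FOLLOW(A) ⊇ FOLLOW(S) ⊇ {$,a,b,c,d}; new: +{$,a,b,c,d}
  S→a B: FOLLOW(B) ⊇ FOLLOW(S) ⊇ {$,a,b,c,d}; new: +{$,a,b,c,d}
  FOLLOW[S]={$,a,b,c,d}  FOLLOW[A]={$,a,b,c,d}  FOLLOW[B]={$,a,b,c,d}
round 2: (no change)
  FOLLOW[S]={$,a,b,c,d}  FOLLOW[A]={$,a,b,c,d}  FOLLOW[B]={$,a,b,c,d}

FOLLOW(S) = ["$", "a", "b", "c", "d"]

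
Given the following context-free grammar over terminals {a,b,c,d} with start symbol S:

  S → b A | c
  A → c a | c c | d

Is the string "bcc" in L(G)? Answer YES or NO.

Convert to CNF:
  S -> T2 A | c
  A -> T0 T0 | T0 T1 | d
  T0 -> c
  T1 -> a
  T2 -> b

CYK table (by increasing span):
  T[0,0] 'b' = {T2}  orig:{}
  T[1,1] 'c' = {S,T0}  orig:{S}
  T[2,2] 'c' = {S,T0}  orig:{S}
  T[0,1] 'bc' = ∅
  T[1,2] 'cc' = {A}
  T[0,2] 'bcc' = {S}

S ∈ T[0,2] ⇒ YES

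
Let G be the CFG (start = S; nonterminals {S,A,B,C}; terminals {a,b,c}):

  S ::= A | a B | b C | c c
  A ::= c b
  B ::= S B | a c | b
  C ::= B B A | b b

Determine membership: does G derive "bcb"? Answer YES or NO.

CNF form of G:
  S -> T0 T0 | T0 T1 | T1 C | T2 B
  A -> T0 T1
  B -> S B | T2 T0 | b
  C -> B X3 | T1 T1
  T0 -> c
  T1 -> b
  T2 -> a
  X3 -> B A

CYK fill:
  T[0,0] 'b' = {B,T1}  orig:{B}
  T[1,1] 'c' = {T0}  orig:{}
  T[2,2] 'b' = {B,T1}  orig:{B}
  T[0,1] 'bc' = ∅
  T[1,2] 'cb' = {A,S}
  T[0,2] 'bcb' = {X3}  orig:{}

S ∉ T[0,2] ⇒ NO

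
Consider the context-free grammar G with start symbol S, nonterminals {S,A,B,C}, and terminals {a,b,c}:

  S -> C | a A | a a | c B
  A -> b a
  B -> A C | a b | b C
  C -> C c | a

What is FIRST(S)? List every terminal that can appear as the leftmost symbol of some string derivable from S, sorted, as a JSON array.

FIRST iteration:
pass 1:
  A via A→b a: +{b}
  B via B→A C: +{b}
  B via B→a b: +{a}
  C via C→a: +{a}
  S via S→C: +{a}
  S via S→c B: +{c}
  FIRST(S)={a,c}  FIRST(A)={b}  FIRST(B)={a,b}  FIRST(C)={a}
pass 2: done
  FIRST(S)={a,c}  FIRST(A)={b}  FIRST(B)={a,b}  FIRST(C)={a}

FIRST(S) = ["a", "c"]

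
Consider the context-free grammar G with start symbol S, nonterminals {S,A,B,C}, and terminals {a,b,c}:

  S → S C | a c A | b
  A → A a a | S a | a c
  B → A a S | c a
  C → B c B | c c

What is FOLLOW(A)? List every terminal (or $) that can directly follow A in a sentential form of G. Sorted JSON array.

FIRST sets, iterate to fixpoint:
pass 1:
  A via A→a c: +{a}
  B via B→A a S: +{a}
  B via B→c a: +{c}
  C via C→B c B: +{a,c}
  S via S→a c A: +{a}
  S via S→b: +{b}
  FIRST[S]={a,b}  FIRST[A]={a}  FIRST[B]={a,c}  FIRST[C]={a,c}
pass 2:
  A via A→S a: +{b}
  B via B→A a S: +{b}
  C via C→B c B: +{b}
  FIRST[S]={a,b}  FIRST[A]={a,b}  FIRST[B]={a,b,c}  FIRST[C]={a,b,c}
pass 3: (stable)
  FIRST[S]={a,b}  FIRST[A]={a,b}  FIRST[B]={a,b,c}  FIRST[C]={a,b,c}

FOLLOW iteration:
seed FOLLOW(S) with $
[1]
  A→A a a: FOLLOW(A) ⊇ FIRST(a) = {a}; new: +{a}
  A→S a: FOLLOW(S) ⊇ FIRST(a) = {a}; new: +{a}
  C→B c B: FOLLOW(B) ⊇ FIRST(c) = {c}; new: +{c}
  S→S C: FOLLOW(S) ⊇ FIRST(C) = {a,b,c}; new: +{b,c}
  S→S C: FOLLOW(C) ⊇ FOLLOW(S) ⊇ {$,a,b,c}; new: +{$,a,b,c}
  S→a c A: FOLLOW(A) ⊇ FOLLOW(S) ⊇ {$,a,b,c}; new: +{$,b,c}
  FOLLOW[S]={$,a,b,c}  FOLLOW[A]={$,a,b,c}  FOLLOW[B]={c}  FOLLOW[C]={$,a,b,c}
[2]
  C→B c B: FOLLOW(B) ⊇ FOLLOW(C) ⊇ {$,a,b,c}; new: +{$,a,b}
  FOLLOW[S]={$,a,b,c}  FOLLOW[A]={$,a,b,c}  FOLLOW[B]={$,a,b,c}  FOLLOW[C]={$,a,b,c}
[3] — fixpoint
  FOLLOW[S]={$,a,b,c}  FOLLOW[A]={$,a,b,c}  FOLLOW[B]={$,a,b,c}  FOLLOW[C]={$,a,b,c}

FOLLOW(A) = ["$", "a", "b", "c"]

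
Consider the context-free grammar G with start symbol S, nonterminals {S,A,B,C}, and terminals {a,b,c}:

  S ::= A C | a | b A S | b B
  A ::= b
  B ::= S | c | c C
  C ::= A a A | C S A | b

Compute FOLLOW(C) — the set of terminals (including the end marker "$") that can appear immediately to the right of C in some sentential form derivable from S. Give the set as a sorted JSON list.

Compute FIRST by fixpoint:
iter 1:
  A via A→b: +{b}
  B via B→c: +{c}
  C via C→A a A: +{b}
  S via S→A C: +{b}
  S via S→a: +{a}
  S: {a,b}  A: {b}  B: {c}  C: {b}
iter 2:
  B via B→S: +{a,b}
  S: {a,b}  A: {b}  B: {a,b,c}  C: {b}
iter 3: — fixpoint
  S: {a,b}  A: {b}  B: {a,b,c}  C: {b}

FOLLOW sets:
seed FOLLOW(S) with $
round 1:
  C→A a A: FOLLOW(A) ⊇ FIRST(a) = {a}; new: +{a}
  C→C S A: FOLLOW(C) ⊇ FIRST(S) = {a,b}; new: +{a,b}
  C→C S A: FOLLOW(S) ⊇ FIRST(A) = {b}; new: +{b}
  C→C S A: FOLLOW(A) ⊇ FOLLOW(C) ⊇ {a,b}; new: +{b}
  S→A C: FOLLOW(C) ⊇ FOLLOW(S) ⊇ {$,b}; new: +{$}
  S→b B: FOLLOW(B) ⊇ FOLLOW(S) ⊇ {$,b}; new: +{$,b}
  S: {$,b}  A: {a,b}  B: {$,b}  C: {$,a,b}
round 2:
  C→A a A: FOLLOW(A) ⊇ FOLLOW(C) ⊇ {$,a,b}; new: +{$}
  S: {$,b}  A: {$,a,b}  B: {$,b}  C: {$,a,b}
round 3: done
  S: {$,b}  A: {$,a,b}  B: {$,b}  C: {$,a,b}

FOLLOW(C) = ["$", "a", "b"]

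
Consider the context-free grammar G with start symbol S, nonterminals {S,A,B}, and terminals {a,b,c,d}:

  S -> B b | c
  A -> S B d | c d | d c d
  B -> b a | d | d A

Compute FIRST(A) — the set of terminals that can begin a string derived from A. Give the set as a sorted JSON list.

FIRST iteration:
pass 1:
  A via A→c d: +{c}
  A via A→d c d: +{d}
  B via B→b a: +{b}
  B via B→d: +{d}
  S via S→B b: +{b,d}
  S via S→c: +{c}
  FIRST[S]={b,c,d}  FIRST[A]={c,d}  FIRST[B]={b,d}
pass 2:
  A via A→S B d: +{b}
  FIRST[S]={b,c,d}  FIRST[A]={b,c,d}  FIRST[B]={b,d}
pass 3: (stable)
  FIRST[S]={b,c,d}  FIRST[A]={b,c,d}  FIRST[B]={b,d}

FIRST(A) = ["b", "c", "d"]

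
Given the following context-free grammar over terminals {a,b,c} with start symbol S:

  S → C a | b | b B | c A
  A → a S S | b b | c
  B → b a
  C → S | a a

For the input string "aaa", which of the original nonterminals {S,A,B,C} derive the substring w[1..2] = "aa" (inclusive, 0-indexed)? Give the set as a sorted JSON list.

CNF form of G:
  S -> C T0 | T1 B | T2 A | b
  A -> T0 X3 | T1 T1 | c
  B -> T1 T0
  C -> C T0 | T0 T0 | T1 B | T2 A | b
  T0 -> a
  T1 -> b
  T2 -> c
  X3 -> S S

CYK table (by increasing span) — only the sub-triangle for w[1..2]:
  cell(1,1) a: {T0}  orig:{}
  cell(2,2) a: {T0}  orig:{}
  cell(1,2) aa: {C}

Original NTs in T[1,2] deriving "aa": ["C"]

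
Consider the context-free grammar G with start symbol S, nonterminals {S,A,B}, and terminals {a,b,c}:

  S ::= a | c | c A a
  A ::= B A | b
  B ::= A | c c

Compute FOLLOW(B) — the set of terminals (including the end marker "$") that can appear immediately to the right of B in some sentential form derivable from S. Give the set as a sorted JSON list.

FIRST sets, iterate to fixpoint:
iter 1:
  A via A→b: +{b}
  B via B→A: +{b}
  B via B→c c: +{c}
  S via S→a: +{a}
  S via S→c: +{c}
  FIRST[S]={a,c}  FIRST[A]={b}  FIRST[B]={b,c}
iter 2:
  A via A→B A: +{c}
  FIRST[S]={a,c}  FIRST[A]={b,c}  FIRST[B]={b,c}
iter 3: done
  FIRST[S]={a,c}  FIRST[A]={b,c}  FIRST[B]={b,c}

FOLLOW iteration:
seed FOLLOW(S) with $
pass 1:
  A→B A: FOLLOW(B) ⊇ FIRST(A) = {b,c}; new: +{b,c}
  B→A: FOLLOW(A) ⊇ FOLLOW(B) ⊇ {b,c}; new: +{b,c}
  S→c A a: FOLLOW(A) ⊇ FIRST(a) = {a}; new: +{a}
  FOLLOW[S]={$}  FOLLOW[A]={a,b,c}  FOLLOW[B]={b,c}
pass 2: (no change)
  FOLLOW[S]={$}  FOLLOW[A]={a,b,c}  FOLLOW[B]={b,c}

FOLLOW(B) = ["b", "c"]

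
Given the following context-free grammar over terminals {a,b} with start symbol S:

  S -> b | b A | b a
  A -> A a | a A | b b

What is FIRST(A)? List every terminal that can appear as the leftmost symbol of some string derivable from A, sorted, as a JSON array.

Compute FIRST by fixpoint:
round 1:
  A via A→a A: +{a}
  A via A→b b: +{b}
  S via S→b: +{b}
  FIRST(S)={b}  FIRST(A)={a,b}
round 2: done
  FIRST(S)={b}  FIRST(A)={a,b}

FIRST(A) = ["a", "b"]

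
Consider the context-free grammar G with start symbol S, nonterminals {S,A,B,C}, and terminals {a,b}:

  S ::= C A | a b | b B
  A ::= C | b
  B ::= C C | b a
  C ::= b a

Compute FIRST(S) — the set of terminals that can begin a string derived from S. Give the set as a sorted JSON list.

FIRST iteration:
round 1:
  A via A→b: +{b}
  B via B→b a: +{b}
  C via C→b a: +{b}
  S via S→C A: +{b}
  S via S→a b: +{a}
  FIRST(S)={a,b}  FIRST(A)={b}  FIRST(B)={b}  FIRST(C)={b}
round 2: done
  FIRST(S)={a,b}  FIRST(A)={b}  FIRST(B)={b}  FIRST(C)={b}

FIRST(S) = ["a", "b"]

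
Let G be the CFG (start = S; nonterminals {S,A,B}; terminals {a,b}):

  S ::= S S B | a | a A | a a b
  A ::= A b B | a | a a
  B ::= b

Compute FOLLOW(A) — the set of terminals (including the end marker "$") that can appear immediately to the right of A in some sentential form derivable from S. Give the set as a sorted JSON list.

Compute FIRST by fixpoint:
round 1:
  A via A→a: +{a}
  B via B→b: +{b}
  S via S→a: +{a}
  S: {a}  A: {a}  B: {b}
round 2: (stable)
  S: {a}  A: {a}  B: {b}

FOLLOW sets:
FOLLOW(S) := {$}
pass 1:
  A→A b B: FOLLOW(A) ⊇ FIRST(b) = {b}; new: +{b}
  A→A b B: FOLLOW(B) ⊇ FOLLOW(A) ⊇ {b}; new: +{b}
  S→S S B: FOLLOW(S) ⊇ FIRST(S) = {a}; new: +{a}
  S→S S B: FOLLOW(S) ⊇ FIRST(B) = {b}; new: +{b}
  S→S S B: FOLLOW(B) ⊇ FOLLOW(S) ⊇ {$,a,b}; new: +{$,a}
  S→a A: FOLLOW(A) ⊇ FOLLOW(S) ⊇ {$,a,b}; new: +{$,a}
  FOLLOW[S]={$,a,b}  FOLLOW[A]={$,a,b}  FOLLOW[B]={$,a,b}
pass 2: (stable)
  FOLLOW[S]={$,a,b}  FOLLOW[A]={$,a,b}  FOLLOW[B]={$,a,b}

FOLLOW(A) = ["$", "a", "b"]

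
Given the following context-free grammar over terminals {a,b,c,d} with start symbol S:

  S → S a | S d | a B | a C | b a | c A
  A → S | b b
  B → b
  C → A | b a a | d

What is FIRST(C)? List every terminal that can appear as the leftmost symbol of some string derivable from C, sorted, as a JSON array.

Compute FIRST by fixpoint:
[1]
  A via A→b b: +{b}
  B via B→b: +{b}
  C via C→A: +{b}
  C via C→d: +{d}
  S via S→a B: +{a}
  S via S→b a: +{b}
  S via S→c A: +{c}
  S: {a,b,c}  A: {b}  B: {b}  C: {b,d}
[2]
  A via A→S: +{a,c}
  C via C→A: +{a,c}
  S: {a,b,c}  A: {a,b,c}  B: {b}  C: {a,b,c,d}
[3] (no change)
  S: {a,b,c}  A: {a,b,c}  B: {b}  C: {a,b,c,d}

FIRST(C) = ["a", "b", "c", "d"]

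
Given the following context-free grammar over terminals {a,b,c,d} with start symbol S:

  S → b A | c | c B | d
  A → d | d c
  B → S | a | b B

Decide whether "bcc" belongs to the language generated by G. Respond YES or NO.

Convert to CNF:
  S -> T1 B | T2 A | c | d
  A -> T0 T1 | d
  B -> T1 B | T2 A | T2 B | a | c | d
  T0 -> d
  T1 -> c
  T2 -> b

CYK table (by increasing span):
  [0..0]={T2}  "b"  orig:{}
  [1..1]={B,S,T1}  "c"  orig:{B,S}
  [2..2]={B,S,T1}  "c"  orig:{B,S}
  [0..1]={B}  "bc"
  [1..2]={B,S}  "cc"
  [0..2]={B}  "bcc"

S ∉ T[0,2] ⇒ NO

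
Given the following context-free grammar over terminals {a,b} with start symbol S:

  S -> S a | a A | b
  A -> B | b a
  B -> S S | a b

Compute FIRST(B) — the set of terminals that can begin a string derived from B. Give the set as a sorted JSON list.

FIRST sets, iterate to fixpoint:
[1]
  A via A→b a: +{b}
  B via B→a b: +{a}
  S via S→a A: +{a}
  S via S→b: +{b}
  FIRST(S)={a,b}  FIRST(A)={b}  FIRST(B)={a}
[2]
  A via A→B: +{a}
  B via B→S S: +{b}
  FIRST(S)={a,b}  FIRST(A)={a,b}  FIRST(B)={a,b}
[3] done
  FIRST(S)={a,b}  FIRST(A)={a,b}  FIRST(B)={a,b}

FIRST(B) = ["a", "b"]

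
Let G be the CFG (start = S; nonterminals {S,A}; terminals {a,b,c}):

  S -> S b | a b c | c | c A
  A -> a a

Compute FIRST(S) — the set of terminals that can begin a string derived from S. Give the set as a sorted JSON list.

FIRST sets, iterate to fixpoint:
round 1:
  A via A→a a: +{a}
  S via S→a b c: +{a}
  S via S→c: +{c}
  FIRST[S]={a,c}  FIRST[A]={a}
round 2: (no change)
  FIRST[S]={a,c}  FIRST[A]={a}

FIRST(S) = ["a", "c"]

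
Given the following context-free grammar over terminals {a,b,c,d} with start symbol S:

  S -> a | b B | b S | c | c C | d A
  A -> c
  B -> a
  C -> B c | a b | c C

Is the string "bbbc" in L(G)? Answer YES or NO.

CNF form of G:
  S -> T0 C | T2 B | T2 S | T3 A | a | c
  A -> c
  B -> a
  C -> B T0 | T0 C | T1 T2
  T0 -> c
  T1 -> a
  T2 -> b
  T3 -> d

CYK fill:
  [0..0]={T2}  "b"  orig:{}
  [1..1]={T2}  "b"  orig:{}
  [2..2]={T2}  "b"  orig:{}
  [3..3]={A,S,T0}  "c"  orig:{A,S}
  [0..1]=∅  "bb"
  [1..2]=∅  "bb"
  [2..3]={S}  "bc"
  [0..2]=∅  "bbb"
  [1..3]={S}  "bbc"
  [0..3]={S}  "bbbc"

S ∈ T[0,3] ⇒ YES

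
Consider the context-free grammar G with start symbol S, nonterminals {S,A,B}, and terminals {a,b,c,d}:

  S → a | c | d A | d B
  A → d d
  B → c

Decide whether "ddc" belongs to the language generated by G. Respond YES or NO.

CNF form of G:
  S -> T0 A | T0 B | a | c
  A -> T0 T0
  B -> c
  T0 -> d

CYK fill:
  cell(0,0) d: {T0}  orig:{}
  cell(1,1) d: {T0}  orig:{}
  cell(2,2) c: {B,S}
  cell(0,1) dd: {A}
  cell(1,2) dc: {S}
  cell(0,2) ddc: ∅

S ∉ T[0,2] ⇒ NO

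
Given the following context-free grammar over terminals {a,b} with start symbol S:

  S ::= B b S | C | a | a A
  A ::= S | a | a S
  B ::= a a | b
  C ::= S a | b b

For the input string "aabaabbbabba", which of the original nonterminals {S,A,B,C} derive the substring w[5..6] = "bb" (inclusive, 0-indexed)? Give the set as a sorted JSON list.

CNF form of G:
  S -> B X3 | S T1 | T0 T0 | T1 A | a
  A -> B X2 | S T1 | T0 T0 | T1 A | T1 S | a
  B -> T1 T1 | b
  C -> S T1 | T0 T0
  T0 -> b
  T1 -> a
  X2 -> T0 S
  X3 -> T0 S

Fill CYK table bottom-up, restricted to cells inside w[5..6]:
  T[5,5] 'b' = {B,T0}  orig:{B}
  T[6,6] 'b' = {B,T0}  orig:{B}
  T[5,6] 'bb' = {A,C,S}

Original NTs in T[5,6] deriving "bb": ["A", "C", "S"]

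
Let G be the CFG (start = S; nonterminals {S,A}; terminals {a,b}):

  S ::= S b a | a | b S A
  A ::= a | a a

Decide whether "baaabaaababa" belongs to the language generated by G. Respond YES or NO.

Convert to CNF:
  S -> S X2 | T1 X3 | a
  A -> T0 T0 | a
  T0 -> a
  T1 -> b
  X2 -> T1 T0
  X3 -> S A

Fill CYK table bottom-up:
  cell(0,0) b: {T1}  orig:{}
  cell(1,1) a: {A,S,T0}  orig:{A,S}
  cell(2,2) a: {A,S,T0}  orig:{A,S}
  cell(3,3) a: {A,S,T0}  orig:{A,S}
  cell(4,4) b: {T1}  orig:{}
  cell(5,5) a: {A,S,T0}  orig:{A,S}
  cell(6,6) a: {A,S,T0}  orig:{A,S}
  cell(7,7) a: {A,S,T0}  orig:{A,S}
  cell(8,8) b: {T1}  orig:{}
  cell(9,9) a: {A,S,T0}  orig:{A,S}
  cell(10,10) b: {T1}  orig:{}
  cell(11,11) a: {A,S,T0}  orig:{A,S}
  cell(0,1) ba: {X2}  orig:{}
  cell(1,2) aa: {A,X3}  orig:{A}
  cell(2,3) aa: {A,X3}  orig:{A}
  cell(3,4) ab: ∅
  cell(4,5) ba: {X2}  orig:{}
  cell(5,6) aa: {A,X3}  orig:{A}
  cell(6,7) aa: {A,X3}  orig:{A}
  cell(7,8) ab: ∅
  cell(8,9) ba: {X2}  orig:{}
  cell(9,10) ab: ∅
  cell(10,11) ba: {X2}  orig:{}
  cell(0,2) baa: {S}
  cell(1,3) aaa: {X3}  orig:{}
  cell(2,4) aab: ∅
  cell(3,5) aba: {S}
  cell(4,6) baa: {S}
  cell(5,7) aaa: {X3}  orig:{}
  cell(6,8) aab: ∅
  cell(7,9) aba: {S}
  cell(8,10) bab: ∅
  cell(9,11) aba: {S}
  cell(0,3) baaa: {S,X3}  orig:{S}
  cell(1,4) aaab: ∅
  cell(2,5) aaba: ∅
  cell(3,6) abaa: {X3}  orig:{}
  cell(4,7) baaa: {S,X3}  orig:{S}
  cell(5,8) aaab: ∅
  cell(6,9) aaba: ∅
  cell(7,10) abab: ∅
  cell(8,11) baba: ∅
  cell(0,4) baaab: ∅
  cell(1,5) aaaba: ∅
  cell(2,6) aabaa: ∅
  cell(3,7) abaaa: {X3}  orig:{}
  cell(4,8) baaab: ∅
  cell(5,9) aaaba: ∅
  cell(6,10) aabab: ∅
  cell(7,11) ababa: {S}
  cell(0,5) baaaba: {S}
  cell(1,6) aaabaa: ∅
  cell(2,7) aabaaa: ∅
  cell(3,8) abaaab: ∅
  cell(4,9) baaaba: {S}
  cell(5,10) aaabab: ∅
  cell(6,11) aababa: ∅
  cell(0,6) baaabaa: {X3}  orig:{}
  cell(1,7) aaabaaa: ∅
  cell(2,8) aabaaab: ∅
  cell(3,9) abaaaba: ∅
  cell(4,10) baaabab: ∅
  cell(5,11) aaababa: ∅
  cell(0,7) baaabaaa: {X3}  orig:{}
  cell(1,8) aaabaaab: ∅
  cell(2,9) aabaaaba: ∅
  cell(3,10) abaaabab: ∅
  cell(4,11) baaababa: {S}
  cell(0,8) baaabaaab: ∅
  cell(1,9) aaabaaaba: ∅
  cell(2,10) aabaaabab: ∅
  cell(3,11) abaaababa: ∅
  cell(0,9) baaabaaaba: ∅
  cell(1,10) aaabaaabab: ∅
  cell(2,11) aabaaababa: ∅
  cell(0,10) baaabaaabab: ∅
  cell(1,11) aaabaaababa: ∅
  cell(0,11) baaabaaababa: ∅

S ∉ T[0,11] ⇒ NO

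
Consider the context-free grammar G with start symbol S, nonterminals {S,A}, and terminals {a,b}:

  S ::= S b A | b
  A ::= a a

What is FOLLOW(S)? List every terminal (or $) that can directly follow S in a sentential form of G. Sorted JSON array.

FIRST iteration:
[1]
  A via A→a a: +{a}
  S via S→b: +{b}
  S: {b}  A: {a}
[2] done
  S: {b}  A: {a}

FOLLOW iteration:
FOLLOW(S) := {$}
round 1:
  S→S b A: FOLLOW(S) ⊇ FIRST(b) = {b}; new: +{b}
  S→S b A: FOLLOW(A) ⊇ FOLLOW(S) ⊇ {$,b}; new: +{$,b}
  FOLLOW[S]={$,b}  FOLLOW[A]={$,b}
round 2: (no change)
  FOLLOW[S]={$,b}  FOLLOW[A]={$,b}

FOLLOW(S) = ["$", "b"]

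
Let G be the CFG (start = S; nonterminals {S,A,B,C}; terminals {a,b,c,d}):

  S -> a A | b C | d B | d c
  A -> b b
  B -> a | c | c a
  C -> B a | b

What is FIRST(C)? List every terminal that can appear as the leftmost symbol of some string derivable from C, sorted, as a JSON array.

FIRST iteration:
round 1:
  A via A→b b: +{b}
  B via B→a: +{a}
  B via B→c: +{c}
  C via C→B a: +{a,c}
  C via C→b: +{b}
  S via S→a A: +{a}
  S via S→b C: +{b}
  S via S→d B: +{d}
  FIRST(S)={a,b,d}  FIRST(A)={b}  FIRST(B)={a,c}  FIRST(C)={a,b,c}
round 2: (stable)
  FIRST(S)={a,b,d}  FIRST(A)={b}  FIRST(B)={a,c}  FIRST(C)={a,b,c}

FIRST(C) = ["a", "b", "c"]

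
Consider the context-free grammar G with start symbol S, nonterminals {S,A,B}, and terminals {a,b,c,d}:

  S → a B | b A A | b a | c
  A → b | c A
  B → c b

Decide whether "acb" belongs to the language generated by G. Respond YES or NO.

CNF form of G:
  S -> T1 T2 | T1 X3 | T2 B | c
  A -> T0 A | b
  B -> T0 T1
  T0 -> c
  T1 -> b
  T2 -> a
  X3 -> A A

CYK table (by increasing span):
  [0..0]={T2}  "a"  orig:{}
  [1..1]={S,T0}  "c"  orig:{S}
  [2..2]={A,T1}  "b"  orig:{A}
  [0..1]=∅  "ac"
  [1..2]={A,B}  "cb"
  [0..2]={S}  "acb"

S ∈ T[0,2] ⇒ YES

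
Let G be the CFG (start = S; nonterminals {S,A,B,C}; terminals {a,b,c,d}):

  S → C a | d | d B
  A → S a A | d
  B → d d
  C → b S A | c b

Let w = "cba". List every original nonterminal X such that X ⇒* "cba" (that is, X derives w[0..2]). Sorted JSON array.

CNF form of G:
  S -> C T0 | T1 B | d
  A -> S X4 | d
  B -> T1 T1
  C -> T2 X5 | T3 T2
  T0 -> a
  T1 -> d
  T2 -> b
  T3 -> c
  X4 -> T0 A
  X5 -> S A

Fill CYK table bottom-up, restricted to cells inside w[0..2]:
  T[0,0] 'c' = {T3}  orig:{}
  T[1,1] 'b' = {T2}  orig:{}
  T[2,2] 'a' = {T0}  orig:{}
  T[0,1] 'cb' = {C}
  T[1,2] 'ba' = ∅
  T[0,2] 'cba' = {S}

Original NTs in T[0,2] deriving "cba": ["S"]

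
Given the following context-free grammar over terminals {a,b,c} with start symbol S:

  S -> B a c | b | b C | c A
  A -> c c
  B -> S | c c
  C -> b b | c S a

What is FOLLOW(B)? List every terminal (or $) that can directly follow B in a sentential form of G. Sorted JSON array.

FIRST sets, iterate to fixpoint:
[1]
  A via A→c c: +{c}
  B via B→c c: +{c}
  C via C→b b: +{b}
  C via C→c S a: +{c}
  S via S→B a c: +{c}
  S via S→b: +{b}
  FIRST[S]={b,c}  FIRST[A]={c}  FIRST[B]={c}  FIRST[C]={b,c}
[2]
  B via B→S: +{b}
  FIRST[S]={b,c}  FIRST[A]={c}  FIRST[B]={b,c}  FIRST[C]={b,c}
[3] — fixpoint
  FIRST[S]={b,c}  FIRST[A]={c}  FIRST[B]={b,c}  FIRST[C]={b,c}

FOLLOW sets:
seed FOLLOW(S) with $
[1]
  C→c S a: FOLLOW(S) ⊇ FIRST(a) = {a}; new: +{a}
  S→B a c: FOLLOW(B) ⊇ FIRST(a) = {a}; new: +{a}
  S→b C: FOLLOW(C) ⊇ FOLLOW(S) ⊇ {$,a}; new: +{$,a}
  S→c A: FOLLOW(A) ⊇ FOLLOW(S) ⊇ {$,a}; new: +{$,a}
  S: {$,a}  A: {$,a}  B: {a}  C: {$,a}
[2] — fixpoint
  S: {$,a}  A: {$,a}  B: {a}  C: {$,a}

FOLLOW(B) = ["a"]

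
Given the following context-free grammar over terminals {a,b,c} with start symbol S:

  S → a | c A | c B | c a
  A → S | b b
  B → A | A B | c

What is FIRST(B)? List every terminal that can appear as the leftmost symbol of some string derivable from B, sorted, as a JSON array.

FIRST iteration:
iter 1:
  A via A→b b: +{b}
  B via B→A: +{b}
  B via B→c: +{c}
  S via S→a: +{a}
  S via S→c A: +{c}
  S: {a,c}  A: {b}  B: {b,c}
iter 2:
  A via A→S: +{a,c}
  B via B→A: +{a}
  S: {a,c}  A: {a,b,c}  B: {a,b,c}
iter 3: (stable)
  S: {a,c}  A: {a,b,c}  B: {a,b,c}

FIRST(B) = ["a", "b", "c"]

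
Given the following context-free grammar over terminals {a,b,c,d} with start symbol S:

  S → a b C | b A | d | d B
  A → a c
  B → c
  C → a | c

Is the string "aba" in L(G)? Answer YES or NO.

CNF form of G:
  S -> T0 X4 | T2 A | T3 B | d
  A -> T0 T1
  B -> c
  C -> a | c
  T0 -> a
  T1 -> c
  T2 -> b
  T3 -> d
  X4 -> T2 C

CYK fill:
  [0..0]={C,T0}  "a"  orig:{C}
  [1..1]={T2}  "b"  orig:{}
  [2..2]={C,T0}  "a"  orig:{C}
  [0..1]=∅  "ab"
  [1..2]={X4}  "ba"  orig:{}
  [0..2]={S}  "aba"

S ∈ T[0,2] ⇒ YES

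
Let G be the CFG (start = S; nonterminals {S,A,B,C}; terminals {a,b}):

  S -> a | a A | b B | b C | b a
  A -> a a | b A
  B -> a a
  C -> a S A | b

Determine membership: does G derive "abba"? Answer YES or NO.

Convert to CNF:
  S -> T0 A | T1 B | T1 C | T1 T0 | a
  A -> T0 T0 | T1 A
  B -> T0 T0
  C -> T0 X2 | b
  T0 -> a
  T1 -> b
  X2 -> S A

CYK table (by increasing span):
  cell(0,0) a: {S,T0}  orig:{S}
  cell(1,1) b: {C,T1}  orig:{C}
  cell(2,2) b: {C,T1}  orig:{C}
  cell(3,3) a: {S,T0}  orig:{S}
  cell(0,1) ab: ∅
  cell(1,2) bb: {S}
  cell(2,3) ba: {S}
  cell(0,2) abb: ∅
  cell(1,3) bba: ∅
  cell(0,3) abba: ∅

S ∉ T[0,3] ⇒ NO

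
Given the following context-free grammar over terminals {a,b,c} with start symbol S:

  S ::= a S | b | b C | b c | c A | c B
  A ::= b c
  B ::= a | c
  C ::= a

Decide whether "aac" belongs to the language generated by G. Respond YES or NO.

Convert to CNF:
  S -> T0 C | T0 T1 | T1 A | T1 B | T2 S | b
  A -> T0 T1
  B -> a | c
  C -> a
  T0 -> b
  T1 -> c
  T2 -> a

CYK table (by increasing span):
  cell(0,0) a: {B,C,T2}  orig:{B,C}
  cell(1,1) a: {B,C,T2}  orig:{B,C}
  cell(2,2) c: {B,T1}  orig:{B}
  cell(0,1) aa: ∅
  cell(1,2) ac: ∅
  cell(0,2) aac: ∅

S ∉ T[0,2] ⇒ NO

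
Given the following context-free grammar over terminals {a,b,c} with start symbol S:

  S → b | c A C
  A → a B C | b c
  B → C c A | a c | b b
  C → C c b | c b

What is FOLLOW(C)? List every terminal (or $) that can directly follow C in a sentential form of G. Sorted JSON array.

Compute FIRST by fixpoint:
pass 1:
  A via A→a B C: +{a}
  A via A→b c: +{b}
  B via B→a c: +{a}
  B via B→b b: +{b}
  C via C→c b: +{c}
  S via S→b: +{b}
  S via S→c A C: +{c}
  FIRST[S]={b,c}  FIRST[A]={a,b}  FIRST[B]={a,b}  FIRST[C]={c}
pass 2:
  B via B→C c A: +{c}
  FIRST[S]={b,c}  FIRST[A]={a,b}  FIRST[B]={a,b,c}  FIRST[C]={c}
pass 3: (stable)
  FIRST[S]={b,c}  FIRST[A]={a,b}  FIRST[B]={a,b,c}  FIRST[C]={c}

Compute FOLLOW by fixpoint:
FOLLOW(S) := {$}
[1]
  A→a B C: FOLLOW(B) ⊇ FIRST(C) = {c}; new: +{c}
  B→C c A: FOLLOW(C) ⊇ FIRST(c) = {c}; new: +{c}
  B→C c A: FOLLOW(A) ⊇ FOLLOW(B) ⊇ {c}; new: +{c}
  S→c A C: FOLLOW(C) ⊇ FOLLOW(S) ⊇ {$}; new: +{$}
  S: {$}  A: {c}  B: {c}  C: {$,c}
[2] (stable)
  S: {$}  A: {c}  B: {c}  C: {$,c}

FOLLOW(C) = ["$", "c"]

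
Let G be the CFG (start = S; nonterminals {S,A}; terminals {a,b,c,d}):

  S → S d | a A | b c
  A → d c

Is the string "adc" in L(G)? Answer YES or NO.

CNF form of G:
  S -> S T0 | T2 A | T3 T1
  A -> T0 T1
  T0 -> d
  T1 -> c
  T2 -> a
  T3 -> b

CYK fill:
  T[0,0] 'a' = {T2}  orig:{}
  T[1,1] 'd' = {T0}  orig:{}
  T[2,2] 'c' = {T1}  orig:{}
  T[0,1] 'ad' = ∅
  T[1,2] 'dc' = {A}
  T[0,2] 'adc' = {S}

S ∈ T[0,2] ⇒ YES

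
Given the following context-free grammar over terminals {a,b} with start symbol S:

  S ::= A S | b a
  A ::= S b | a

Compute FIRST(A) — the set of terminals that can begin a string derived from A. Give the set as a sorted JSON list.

Compute FIRST by fixpoint:
pass 1:
  A via A→a: +{a}
  S via S→A S: +{a}
  S via S→b a: +{b}
  S: {a,b}  A: {a}
pass 2:
  A via A→S b: +{b}
  S: {a,b}  A: {a,b}
pass 3: (stable)
  S: {a,b}  A: {a,b}

FIRST(A) = ["a", "b"]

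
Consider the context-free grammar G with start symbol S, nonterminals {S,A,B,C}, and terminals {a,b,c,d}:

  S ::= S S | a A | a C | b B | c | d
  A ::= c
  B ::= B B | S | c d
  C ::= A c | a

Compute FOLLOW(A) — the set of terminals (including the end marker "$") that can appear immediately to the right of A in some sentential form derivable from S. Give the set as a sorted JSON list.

FIRST iteration:
iter 1:
  A via A→c: +{c}
  B via B→c d: +{c}
  C via C→A c: +{c}
  C via C→a: +{a}
  S via S→a A: +{a}
  S via S→b B: +{b}
  S via S→c: +{c}
  S via S→d: +{d}
  S: {a,b,c,d}  A: {c}  B: {c}  C: {a,c}
iter 2:
  B via B→S: +{a,b,d}
  S: {a,b,c,d}  A: {c}  B: {a,b,c,d}  C: {a,c}
iter 3: — fixpoint
  S: {a,b,c,d}  A: {c}  B: {a,b,c,d}  C: {a,c}

FOLLOW iteration:
initialize: $ ∈ FOLLOW(S)
iter 1:
  B→B B: FOLLOW(B) ⊇ FIRST(B) = {a,b,c,d}; new: +{a,b,c,d}
  B→S: FOLLOW(S) ⊇ FOLLOW(B) ⊇ {a,b,c,d}; new: +{a,b,c,d}
  C→A c: FOLLOW(A) ⊇ FIRST(c) = {c}; new: +{c}
  S→a A: FOLLOW(A) ⊇ FOLLOW(S) ⊇ {$,a,b,c,d}; new: +{$,a,b,d}
  S→a C: FOLLOW(C) ⊇ FOLLOW(S) ⊇ {$,a,b,c,d}; new: +{$,a,b,c,d}
  S→b B: FOLLOW(B) ⊇ FOLLOW(S) ⊇ {$,a,b,c,d}; new: +{$}
  FOLLOW[S]={$,a,b,c,d}  FOLLOW[A]={$,a,b,c,d}  FOLLOW[B]={$,a,b,c,d}  FOLLOW[C]={$,a,b,c,d}
iter 2: — fixpoint
  FOLLOW[S]={$,a,b,c,d}  FOLLOW[A]={$,a,b,c,d}  FOLLOW[B]={$,a,b,c,d}  FOLLOW[C]={$,a,b,c,d}

FOLLOW(A) = ["$", "a", "b", "c", "d"]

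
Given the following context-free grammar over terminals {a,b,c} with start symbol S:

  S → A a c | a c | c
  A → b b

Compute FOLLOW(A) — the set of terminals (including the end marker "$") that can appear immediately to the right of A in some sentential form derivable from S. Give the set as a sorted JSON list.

FIRST sets, iterate to fixpoint:
round 1:
  A via A→b b: +{b}
  S via S→A a c: +{b}
  S via S→a c: +{a}
  S via S→c: +{c}
  FIRST(S)={a,b,c}  FIRST(A)={b}
round 2: (stable)
  FIRST(S)={a,b,c}  FIRST(A)={b}

FOLLOW sets:
seed FOLLOW(S) with $
[1]
  S→A a c: FOLLOW(A) ⊇ FIRST(a) = {a}; new: +{a}
  FOLLOW[S]={$}  FOLLOW[A]={a}
[2] — fixpoint
  FOLLOW[S]={$}  FOLLOW[A]={a}

FOLLOW(A) = ["a"]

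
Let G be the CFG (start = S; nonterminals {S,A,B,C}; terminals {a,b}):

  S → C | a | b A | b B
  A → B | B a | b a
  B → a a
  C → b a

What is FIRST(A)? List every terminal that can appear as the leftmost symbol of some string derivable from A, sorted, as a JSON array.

Compute FIRST by fixpoint:
iter 1:
  A via A→b a: +{b}
  B via B→a a: +{a}
  C via C→b a: +{b}
  S via S→C: +{b}
  S via S→a: +{a}
  FIRST[S]={a,b}  FIRST[A]={b}  FIRST[B]={a}  FIRST[C]={b}
iter 2:
  A via A→B: +{a}
  FIRST[S]={a,b}  FIRST[A]={a,b}  FIRST[B]={a}  FIRST[C]={b}
iter 3: done
  FIRST[S]={a,b}  FIRST[A]={a,b}  FIRST[B]={a}  FIRST[C]={b}

FIRST(A) = ["a", "b"]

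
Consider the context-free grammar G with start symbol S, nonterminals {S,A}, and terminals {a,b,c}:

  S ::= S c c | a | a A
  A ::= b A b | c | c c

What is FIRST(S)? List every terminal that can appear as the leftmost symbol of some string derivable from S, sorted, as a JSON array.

Compute FIRST by fixpoint:
iter 1:
  A via A→b A b: +{b}
  A via A→c: +{c}
  S via S→a: +{a}
  FIRST(S)={a}  FIRST(A)={b,c}
iter 2: (stable)
  FIRST(S)={a}  FIRST(A)={b,c}

FIRST(S) = ["a"]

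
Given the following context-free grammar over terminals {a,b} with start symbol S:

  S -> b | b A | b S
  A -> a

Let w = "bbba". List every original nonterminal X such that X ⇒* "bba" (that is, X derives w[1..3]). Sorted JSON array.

Convert to CNF:
  S -> T0 A | T0 S | b
  A -> a
  T0 -> b

CYK fill (cells [i..j] with 1 ≤ i ≤ j ≤ 3 only):
  [1..1]={S,T0}  "b"  orig:{S}
  [2..2]={S,T0}  "b"  orig:{S}
  [3..3]={A}  "a"
  [1..2]={S}  "bb"
  [2..3]={S}  "ba"
  [1..3]={S}  "bba"

Original NTs in T[1,3] deriving "bba": ["S"]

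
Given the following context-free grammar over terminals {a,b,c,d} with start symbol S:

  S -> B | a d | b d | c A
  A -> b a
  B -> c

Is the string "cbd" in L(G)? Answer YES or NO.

Convert to CNF:
  S -> T0 T2 | T1 T2 | T3 A | c
  A -> T0 T1
  B -> c
  T0 -> b
  T1 -> a
  T2 -> d
  T3 -> c

CYK fill:
  [0..0]={B,S,T3}  "c"  orig:{B,S}
  [1..1]={T0}  "b"  orig:{}
  [2..2]={T2}  "d"  orig:{}
  [0..1]=∅  "cb"
  [1..2]={S}  "bd"
  [0..2]=∅  "cbd"

S ∉ T[0,2] ⇒ NO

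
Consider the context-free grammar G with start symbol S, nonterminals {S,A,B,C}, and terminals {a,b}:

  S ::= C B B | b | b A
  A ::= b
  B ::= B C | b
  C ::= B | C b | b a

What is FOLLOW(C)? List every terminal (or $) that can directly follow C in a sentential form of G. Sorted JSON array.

FIRST sets, iterate to fixpoint:
iter 1:
  A via A→b: +{b}
  B via B→b: +{b}
  C via C→B: +{b}
  S via S→C B B: +{b}
  FIRST(S)={b}  FIRST(A)={b}  FIRST(B)={b}  FIRST(C)={b}
iter 2: (no change)
  FIRST(S)={b}  FIRST(A)={b}  FIRST(B)={b}  FIRST(C)={b}

Compute FOLLOW by fixpoint:
FOLLOW(S) := {$}
round 1:
  B→B C: FOLLOW(B) ⊇ FIRST(C) = {b}; new: +{b}
  B→B C: FOLLOW(C) ⊇ FOLLOW(B) ⊇ {b}; new: +{b}
  S→C B B: FOLLOW(B) ⊇ FOLLOW(S) ⊇ {$}; new: +{$}
  S→b A: FOLLOW(A) ⊇ FOLLOW(S) ⊇ {$}; new: +{$}
  S: {$}  A: {$}  B: {$,b}  C: {b}
round 2:
  B→B C: FOLLOW(C) ⊇ FOLLOW(B) ⊇ {$,b}; new: +{$}
  S: {$}  A: {$}  B: {$,b}  C: {$,b}
round 3: (no change)
  S: {$}  A: {$}  B: {$,b}  C: {$,b}

FOLLOW(C) = ["$", "b"]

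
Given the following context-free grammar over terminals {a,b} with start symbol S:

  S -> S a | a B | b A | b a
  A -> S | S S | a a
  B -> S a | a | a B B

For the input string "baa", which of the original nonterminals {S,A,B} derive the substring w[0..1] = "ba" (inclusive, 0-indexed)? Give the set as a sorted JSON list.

CNF form of G:
  S -> S T0 | T0 B | T1 A | T1 T0
  A -> S S | S T0 | T0 B | T0 T0 | T1 A | T1 T0
  B -> S T0 | T0 X2 | a
  T0 -> a
  T1 -> b
  X2 -> B B

CYK fill — only the sub-triangle for w[0..1]:
  cell(0,0) b: {T1}  orig:{}
  cell(1,1) a: {B,T0}  orig:{B}
  cell(0,1) ba: {A,S}

Original NTs in T[0,1] deriving "ba": ["A", "S"]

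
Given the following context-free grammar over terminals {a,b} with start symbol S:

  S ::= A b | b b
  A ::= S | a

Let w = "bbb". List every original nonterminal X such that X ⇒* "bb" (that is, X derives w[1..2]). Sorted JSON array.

CNF form of G:
  S -> A T0 | T0 T0
  A -> A T0 | T0 T0 | a
  T0 -> b

CYK table (by increasing span), restricted to cells inside w[1..2]:
  cell(1,1) b: {T0}  orig:{}
  cell(2,2) b: {T0}  orig:{}
  cell(1,2) bb: {A,S}

Original NTs in T[1,2] deriving "bb": ["A", "S"]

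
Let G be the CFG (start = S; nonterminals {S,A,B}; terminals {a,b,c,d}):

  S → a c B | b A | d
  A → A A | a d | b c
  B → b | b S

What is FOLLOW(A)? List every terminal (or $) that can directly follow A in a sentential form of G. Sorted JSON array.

FIRST iteration:
pass 1:
  A via A→a d: +{a}
  A via A→b c: +{b}
  B via B→b: +{b}
  S via S→a c B: +{a}
  S via S→b A: +{b}
  S via S→d: +{d}
  S: {a,b,d}  A: {a,b}  B: {b}
pass 2: (no change)
  S: {a,b,d}  A: {a,b}  B: {b}

FOLLOW sets:
FOLLOW(S) := {$}
iter 1:
  A→A A: FOLLOW(A) ⊇ FIRST(A) = {a,b}; new: +{a,b}
  S→a c B: FOLLOW(B) ⊇ FOLLOW(S) ⊇ {$}; new: +{$}
  S→b A: FOLLOW(A) ⊇ FOLLOW(S) ⊇ {$}; new: +{$}
  FOLLOW[S]={$}  FOLLOW[A]={$,a,b}  FOLLOW[B]={$}
iter 2: — fixpoint
  FOLLOW[S]={$}  FOLLOW[A]={$,a,b}  FOLLOW[B]={$}

FOLLOW(A) = ["$", "a", "b"]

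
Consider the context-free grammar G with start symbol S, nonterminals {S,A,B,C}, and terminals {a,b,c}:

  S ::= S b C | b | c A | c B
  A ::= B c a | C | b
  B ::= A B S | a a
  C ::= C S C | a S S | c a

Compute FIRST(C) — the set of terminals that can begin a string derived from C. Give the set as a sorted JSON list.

FIRST iteration:
pass 1:
  A via A→b: +{b}
  B via B→A B S: +{b}
  B via B→a a: +{a}
  C via C→a S S: +{a}
  C via C→c a: +{c}
  S via S→b: +{b}
  S via S→c A: +{c}
  S: {b,c}  A: {b}  B: {a,b}  C: {a,c}
pass 2:
  A via A→B c a: +{a}
  A via A→C: +{c}
  B via B→A B S: +{c}
  S: {b,c}  A: {a,b,c}  B: {a,b,c}  C: {a,c}
pass 3: done
  S: {b,c}  A: {a,b,c}  B: {a,b,c}  C: {a,c}

FIRST(C) = ["a", "c"]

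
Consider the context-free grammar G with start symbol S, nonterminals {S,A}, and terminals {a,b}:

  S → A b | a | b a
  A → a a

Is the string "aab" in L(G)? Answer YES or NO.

CNF form of G:
  S -> A T1 | T1 T0 | a
  A -> T0 T0
  T0 -> a
  T1 -> b

Fill CYK table bottom-up:
  T[0,0] 'a' = {S,T0}  orig:{S}
  T[1,1] 'a' = {S,T0}  orig:{S}
  T[2,2] 'b' = {T1}  orig:{}
  T[0,1] 'aa' = {A}
  T[1,2] 'ab' = ∅
  T[0,2] 'aab' = {S}

S ∈ T[0,2] ⇒ YES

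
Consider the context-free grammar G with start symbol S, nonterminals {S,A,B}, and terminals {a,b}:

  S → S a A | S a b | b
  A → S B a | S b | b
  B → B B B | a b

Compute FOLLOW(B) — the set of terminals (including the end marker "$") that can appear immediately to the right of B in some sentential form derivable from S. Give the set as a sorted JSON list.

FIRST iteration:
iter 1:
  A via A→b: +{b}
  B via B→a b: +{a}
  S via S→b: +{b}
  FIRST[S]={b}  FIRST[A]={b}  FIRST[B]={a}
iter 2: (no change)
  FIRST[S]={b}  FIRST[A]={b}  FIRST[B]={a}

FOLLOW iteration:
initialize: $ ∈ FOLLOW(S)
pass 1:
  A→S B a: FOLLOW(S) ⊇ FIRST(B) = {a}; new: +{a}
  A→S B a: FOLLOW(B) ⊇ FIRST(a) = {a}; new: +{a}
  A→S b: FOLLOW(S) ⊇ FIRST(b) = {b}; new: +{b}
  S→S a A: FOLLOW(A) ⊇ FOLLOW(S) ⊇ {$,a,b}; new: +{$,a,b}
  FOLLOW(S)={$,a,b}  FOLLOW(A)={$,a,b}  FOLLOW(B)={a}
pass 2: (no change)
  FOLLOW(S)={$,a,b}  FOLLOW(A)={$,a,b}  FOLLOW(B)={a}

FOLLOW(B) = ["a"]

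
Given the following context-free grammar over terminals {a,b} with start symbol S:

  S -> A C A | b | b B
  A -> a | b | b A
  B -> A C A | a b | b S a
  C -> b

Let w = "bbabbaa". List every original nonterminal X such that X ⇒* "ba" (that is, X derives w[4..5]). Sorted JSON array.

Convert to CNF:
  S -> A X4 | T0 B | b
  A -> T0 A | a | b
  B -> A X2 | T0 X3 | T1 T0
  C -> b
  T0 -> b
  T1 -> a
  X2 -> C A
  X3 -> S T1
  X4 -> C A

Fill CYK table bottom-up (cells [i..j] with 4 ≤ i ≤ j ≤ 5 only):
  [4..4]={A,C,S,T0}  "b"  orig:{A,C,S}
  [5..5]={A,T1}  "a"  orig:{A}
  [4..5]={A,X2,X3,X4}  "ba"  orig:{A}

Original NTs in T[4,5] deriving "ba": ["A"]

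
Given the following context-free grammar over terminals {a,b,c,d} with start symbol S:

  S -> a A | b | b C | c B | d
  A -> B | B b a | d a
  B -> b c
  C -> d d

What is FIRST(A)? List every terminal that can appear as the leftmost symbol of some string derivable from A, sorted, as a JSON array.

FIRST iteration:
pass 1:
  A via A→d a: +{d}
  B via B→b c: +{b}
  C via C→d d: +{d}
  S via S→a A: +{a}
  S via S→b: +{b}
  S via S→c B: +{c}
  S via S→d: +{d}
  FIRST(S)={a,b,c,d}  FIRST(A)={d}  FIRST(B)={b}  FIRST(C)={d}
pass 2:
  A via A→B: +{b}
  FIRST(S)={a,b,c,d}  FIRST(A)={b,d}  FIRST(B)={b}  FIRST(C)={d}
pass 3: — fixpoint
  FIRST(S)={a,b,c,d}  FIRST(A)={b,d}  FIRST(B)={b}  FIRST(C)={d}

FIRST(A) = ["b", "d"]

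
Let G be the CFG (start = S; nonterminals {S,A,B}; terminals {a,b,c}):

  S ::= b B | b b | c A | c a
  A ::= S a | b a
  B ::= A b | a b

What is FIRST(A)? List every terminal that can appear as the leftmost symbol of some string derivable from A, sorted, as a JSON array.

FIRST sets, iterate to fixpoint:
round 1:
  A via A→b a: +{b}
  B via B→A b: +{b}
  B via B→a b: +{a}
  S via S→b B: +{b}
  S via S→c A: +{c}
  S: {b,c}  A: {b}  B: {a,b}
round 2:
  A via A→S a: +{c}
  B via B→A b: +{c}
  S: {b,c}  A: {b,c}  B: {a,b,c}
round 3: done
  S: {b,c}  A: {b,c}  B: {a,b,c}

FIRST(A) = ["b", "c"]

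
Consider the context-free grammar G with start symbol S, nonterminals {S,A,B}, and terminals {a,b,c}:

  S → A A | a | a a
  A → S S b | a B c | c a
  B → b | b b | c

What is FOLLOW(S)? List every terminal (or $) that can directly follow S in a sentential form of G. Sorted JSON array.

FIRST sets, iterate to fixpoint:
[1]
  A via A→a B c: +{a}
  A via A→c a: +{c}
  B via B→b: +{b}
  B via B→c: +{c}
  S via S→A A: +{a,c}
  FIRST(S)={a,c}  FIRST(A)={a,c}  FIRST(B)={b,c}
[2] (no change)
  FIRST(S)={a,c}  FIRST(A)={a,c}  FIRST(B)={b,c}

FOLLOW sets:
seed FOLLOW(S) with $
iter 1:
  A→S S b: FOLLOW(S) ⊇ FIRST(S) = {a,c}; new: +{a,c}
  A→S S b: FOLLOW(S) ⊇ FIRST(b) = {b}; new: +{b}
  A→a B c: FOLLOW(B) ⊇ FIRST(c) = {c}; new: +{c}
  S→A A: FOLLOW(A) ⊇ FIRST(A) = {a,c}; new: +{a,c}
  S→A A: FOLLOW(A) ⊇ FOLLOW(S) ⊇ {$,a,b,c}; new: +{$,b}
  FOLLOW[S]={$,a,b,c}  FOLLOW[A]={$,a,b,c}  FOLLOW[B]={c}
iter 2: (no change)
  FOLLOW[S]={$,a,b,c}  FOLLOW[A]={$,a,b,c}  FOLLOW[B]={c}

FOLLOW(S) = ["$", "a", "b", "c"]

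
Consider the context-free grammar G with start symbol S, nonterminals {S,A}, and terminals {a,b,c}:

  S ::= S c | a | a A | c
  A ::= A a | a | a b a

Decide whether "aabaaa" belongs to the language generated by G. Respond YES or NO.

CNF form of G:
  S -> S T2 | T0 A | a | c
  A -> A T0 | T0 X3 | a
  T0 -> a
  T1 -> b
  T2 -> c
  X3 -> T1 T0

Fill CYK table bottom-up:
  T[0,0] 'a' = {A,S,T0}  orig:{A,S}
  T[1,1] 'a' = {A,S,T0}  orig:{A,S}
  T[2,2] 'b' = {T1}  orig:{}
  T[3,3] 'a' = {A,S,T0}  orig:{A,S}
  T[4,4] 'a' = {A,S,T0}  orig:{A,S}
  T[5,5] 'a' = {A,S,T0}  orig:{A,S}
  T[0,1] 'aa' = {A,S}
  T[1,2] 'ab' = ∅
  T[2,3] 'ba' = {X3}  orig:{}
  T[3,4] 'aa' = {A,S}
  T[4,5] 'aa' = {A,S}
  T[0,2] 'aab' = ∅
  T[1,3] 'aba' = {A}
  T[2,4] 'baa' = ∅
  T[3,5] 'aaa' = {A,S}
  T[0,3] 'aaba' = {S}
  T[1,4] 'abaa' = {A}
  T[2,5] 'baaa' = ∅
  T[0,4] 'aabaa' = {S}
  T[1,5] 'abaaa' = {A}
  T[0,5] 'aabaaa' = {S}

S ∈ T[0,5] ⇒ YES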